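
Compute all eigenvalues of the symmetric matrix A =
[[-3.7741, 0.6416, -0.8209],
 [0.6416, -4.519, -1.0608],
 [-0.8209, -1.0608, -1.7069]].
sigma(A) ≈ {-5, -4, -1}

A is real symmetric, so its spectrum consists of real eigenvalues. Expanding the characteristic polynomial of the displayed matrix gives
  det(λ I - A) = p(λ) = λ^3 + (10)λ^2 + (29)λ + (20).
Solving p(λ) = 0 yields eigenvalues ≈ -5, -4, -1. (A is shown rounded to 4 decimals, so these recover the underlying integer eigenvalues to within that precision.)
Verification: the trace of A = -10 equals the sum of eigenvalues -10, and det(A) ≈ -19.9991 matches the eigenvalue product -20.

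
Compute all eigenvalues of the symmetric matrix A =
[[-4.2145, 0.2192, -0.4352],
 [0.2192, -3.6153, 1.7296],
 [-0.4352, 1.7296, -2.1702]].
sigma(A) ≈ {-5, -4, -1}

A is real symmetric, so its spectrum consists of real eigenvalues. Expanding the characteristic polynomial of the displayed matrix gives
  det(λ I - A) = p(λ) = λ^3 + (10)λ^2 + (29)λ + (20).
Solving p(λ) = 0 yields eigenvalues ≈ -5, -4, -1. (A is shown rounded to 4 decimals, so these recover the underlying integer eigenvalues to within that precision.)
Verification: the trace of A = -10 equals the sum of eigenvalues -10, and det(A) ≈ -19.9999 matches the eigenvalue product -20.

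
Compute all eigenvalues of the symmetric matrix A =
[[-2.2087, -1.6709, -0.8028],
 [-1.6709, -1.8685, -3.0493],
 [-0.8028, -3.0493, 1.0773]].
sigma(A) ≈ {-5, -1, 3}

A is real symmetric, so its spectrum consists of real eigenvalues. Expanding the characteristic polynomial of the displayed matrix gives
  det(λ I - A) = p(λ) = λ^3 + (3)λ^2 + (-13)λ + (-14.9988).
Solving p(λ) = 0 yields eigenvalues ≈ -5, -1, 3. (A is shown rounded to 4 decimals, so these recover the underlying integer eigenvalues to within that precision.)
Verification: the trace of A = -3 equals the sum of eigenvalues -3, and det(A) ≈ 14.9988 matches the eigenvalue product 15.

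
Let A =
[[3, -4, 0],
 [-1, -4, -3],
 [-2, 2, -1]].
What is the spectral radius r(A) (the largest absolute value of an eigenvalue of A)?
r(A) = (1 + sqrt(41))/2 ≈ 3.7016

The eigenvalues of A are the roots of its characteristic polynomial. With M = A (coefficients from the trace, the sum of principal 2x2 minors, and det A):
  p(λ) = det(λ I - M) = λ^3 + 2λ^2 - 9λ - 10.
By the rational root theorem any rational root is an integer divisor of 10. Testing λ = -1: p(-1) = -1 + 2 + 9 - 10 = 0, so λ = -1 is a root. Dividing out (λ + 1) leaves p(λ) = (λ + 1)(λ^2 + λ - 10). For λ^2 + λ - 10 the discriminant is 41. It is nonnegative but not a perfect square, so the roots are real and irrational: λ = (-1 ± sqrt(41))/2 ≈ 2.7016, -3.7016.
Thus the eigenvalues (to 4 decimals) are 2.7016 (modulus 2.7016); -3.7016 (modulus 3.7016); -1 (modulus 1). The spectral radius is the largest modulus: r(A) = (1 + sqrt(41))/2 ≈ 3.7016. (Cross-check: r(A) ≤ ||A||_2 ≈ 6.5525; equality holds whenever A is normal, though it can also hold for some non-normal A.)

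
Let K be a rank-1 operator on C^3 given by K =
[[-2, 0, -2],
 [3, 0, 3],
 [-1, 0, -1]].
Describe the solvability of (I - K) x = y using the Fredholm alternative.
(I - K) is invertible (det(I - K) = 4 ≠ 0), so for every y in C^3 the equation (I - K) x = y has a unique solution.

K has rank 1, so it is an outer product K = u v^T: every row of K is a multiple of one row vector. Reading off the entries, u = (2, -3, 1) and v = (-1, 0, -1) (row i of K equals u_i·v^T). A rank-one matrix u v^T satisfies K u = u (v·u) and kills the (2)-dimensional subspace v^⊥, so its characteristic polynomial is lambda^2 (lambda - v·u) with v·u = tr K = -3. Hence the eigenvalues of I - K are 1 (multiplicity 2) and 1 - (-3) = 4, so det(I - K) = 4. (Direct check: I - K =
[[3, 0, 2],
 [-3, 1, -3],
 [1, 0, 2]]
has determinant 4.) The finite-dimensional Fredholm alternative says: either (I - K) is invertible, or ker(I - K) ≠ {0} and then range(I - K) = ker((I - K)^*)^⊥, with dim ker(I - K) = dim ker((I - K)^*). Since det(I - K) ≠ 0, 1 is not an eigenvalue of K and ker(I - K) = {0}, so we are in the first case: for every y there is a unique x = (I - K)^(-1) y. Explicitly, by the Sherman–Morrison formula, (I - u v^T)^(-1) = I + u v^T/(1 - v·u), i.e. (I - K)^(-1) = I + K/(4).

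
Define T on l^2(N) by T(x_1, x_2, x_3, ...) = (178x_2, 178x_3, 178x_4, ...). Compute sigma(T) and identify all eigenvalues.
sigma(T) = closed disk {z in C : |z| ≤ 178}; sigma_p(T) = open disk {z in C : |z| < 178}

Note T = 178·V where V is the unit left shift (V x)_k = x_{k+1}; so sigma(T) = 178·sigma(V) and ||T|| = 178||V||. ||T x||^2 = 31684sum_{k≥2} |x_k|^2 ≤ 31684||x||^2, with equality on {x : x_1 = 0}, so ||T|| = 178. For any lambda with |lambda| < 178, set r = lambda/178 (|r| < 1); the vector x = (1, r, r^2, ...) is in l^2 and satisfies T x = 178(r, r^2, ...) = lambda x, so lambda is an eigenvalue. On the boundary |lambda| = 178 the geometric series diverges, so no l^2 eigenvector exists, but these lambda lie in the approximate point spectrum. Hence sigma(T) is the closed disk of radius 178 and sigma_p(T) is the open disk.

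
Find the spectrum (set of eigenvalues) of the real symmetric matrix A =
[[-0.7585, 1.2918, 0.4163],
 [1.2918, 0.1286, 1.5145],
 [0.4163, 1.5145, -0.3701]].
sigma(A) ≈ {-2, -1, 2}

A is real symmetric, so its spectrum consists of real eigenvalues. Expanding the characteristic polynomial of the displayed matrix gives
  det(λ I - A) = p(λ) = λ^3 + (1)λ^2 + (-4)λ + (-4).
Solving p(λ) = 0 yields eigenvalues ≈ -2, -1, 2. (A is shown rounded to 4 decimals, so these recover the underlying integer eigenvalues to within that precision.)
Verification: the trace of A = -1 equals the sum of eigenvalues -1, and det(A) ≈ 4.0001 matches the eigenvalue product 4.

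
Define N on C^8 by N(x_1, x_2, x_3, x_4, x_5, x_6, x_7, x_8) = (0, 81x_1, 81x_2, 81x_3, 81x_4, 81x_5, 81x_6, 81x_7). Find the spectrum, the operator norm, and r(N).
sigma(N) = {0}; ||N|| = 81; r(N) = 0. (N is nilpotent with N^8 = 0.)

On C^8, N is a strictly lower-triangular matrix with 81 on the subdiagonal and zeros elsewhere, so its characteristic polynomial is lambda^8 and every eigenvalue is 0: sigma(N) = {0}. For the operator norm, N e_i = 81e_{i+1} for i = 1, ..., 7 and N e_8 = 0, so the singular values of N are 81 (with multiplicity 7) and 0; hence ||N|| = 81. The spectral radius r(N) = max|lambda| = 0. Note ||N|| > r(N) — characteristic of non-normal nilpotent operators. Indeed N^8 = 0.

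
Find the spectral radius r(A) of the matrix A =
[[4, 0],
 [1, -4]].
r(A) = 4

The eigenvalues of A are the roots of its characteristic polynomial. With M = A (coefficients from the trace and determinant):
  p(λ) = det(λ I - M) = λ^2 - 16.
For λ^2 - 16 the discriminant is 64. It is a perfect square (8^2), so the roots are rational: λ = (0 ± 8)/2 = 4, -4.
Thus the eigenvalues (to 4 decimals) are 4 (modulus 4); -4 (modulus 4). The spectral radius is the largest modulus: r(A) = 4. (Cross-check: r(A) ≤ ||A||_2 ≈ 4.5311; equality holds whenever A is normal, though it can also hold for some non-normal A.)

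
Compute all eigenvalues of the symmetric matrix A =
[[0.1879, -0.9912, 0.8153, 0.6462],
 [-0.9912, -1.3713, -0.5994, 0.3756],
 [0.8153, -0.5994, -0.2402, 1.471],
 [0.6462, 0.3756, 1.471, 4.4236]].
sigma(A) ≈ {-2, -1, 1, 5}

A is real symmetric, so its spectrum consists of real eigenvalues. Expanding the characteristic polynomial of the displayed matrix gives
  det(λ I - A) = p(λ) = λ^4 + (-3)λ^3 + (-11)λ^2 + (3)λ + (10).
Solving p(λ) = 0 yields eigenvalues ≈ -2, -1, 1, 5. (A is shown rounded to 4 decimals, so these recover the underlying integer eigenvalues to within that precision.)
Verification: the trace of A = 3 equals the sum of eigenvalues 3, and det(A) ≈ 9.9992 matches the eigenvalue product 10.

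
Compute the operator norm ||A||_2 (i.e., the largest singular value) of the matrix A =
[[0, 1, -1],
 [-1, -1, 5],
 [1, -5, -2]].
||A||_2 ≈ 5.8945 (= sqrt(largest eigenvalue of A^T A))

||A||_2 = sigma_max(A) = sqrt(lambda_max(A^T A)). Form the symmetric matrix M = A^T A =
[[2, -4, -7],
 [-4, 27, 4],
 [-7, 4, 30]].
Its characteristic polynomial (trace, sum of principal 2x2 minors, determinant of M give the coefficients) is
  p(λ) = det(λ I - M) = λ^3 - 59λ^2 + 843λ - 9.
No integer candidate from the rational root theorem (±divisors of 9) is a root, so the roots are irrational. The cubic discriminant is Δ = 78122304 > 0, so there are three distinct real roots. p(0) = -9 and p(1) = 776 have opposite signs, so a root lies in (0, 1); Newton's method refines it to λ ≈ 0.0107. p(24) = 63 and p(25) = -184 have opposite signs, so a root lies in (24, 25); Newton's method refines it to λ ≈ 24.2444. p(34) = -247 and p(35) = 96 have opposite signs, so a root lies in (34, 35); Newton's method refines it to λ ≈ 34.7449. Check (Vieta): the three roots sum to 59, matching tr M = 59.
So the eigenvalues of A^T A are ≈ 0.0107, 24.2444, 34.7449 (all ≥ 0, as they must be for A^T A). The largest is λ_max ≈ 34.7449, hence ||A||_2 = sqrt(λ_max) ≈ 5.8945.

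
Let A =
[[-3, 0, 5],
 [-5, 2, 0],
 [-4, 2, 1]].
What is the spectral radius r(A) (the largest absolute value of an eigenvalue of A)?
r(A) ≈ 3.7761

The eigenvalues of A are the roots of its characteristic polynomial. With M = A (coefficients from the trace, the sum of principal 2x2 minors, and det A):
  p(λ) = det(λ I - M) = λ^3 + 13λ + 16.
No integer candidate from the rational root theorem (±divisors of 16) is a root, so the roots are irrational. The cubic discriminant is Δ = -15700 < 0, so there is one real root and a complex-conjugate pair. p(-2) = -18 and p(-1) = 2 have opposite signs, so a root lies in (-2, -1); Newton's method refines it to λ ≈ -1.1221. Dividing out (λ - (-1.1221)) leaves approximately λ^2 - 1.1221λ + 14.2591. For λ^2 - 1.1221λ + 14.2591 the discriminant is -55.7773. It is negative, so the remaining roots are the complex-conjugate pair λ ≈ 0.561 ± 3.7342i. Their product equals the constant term, so |λ|^2 ≈ 14.2591 and |λ| ≈ 3.7761.
Thus the eigenvalues (to 4 decimals) are -1.1221 (modulus 1.1221); 0.561 ± 3.7342i (modulus 3.7761). The spectral radius is the largest modulus: r(A) ≈ 3.7761. (Cross-check: r(A) ≤ ||A||_2 ≈ 8.0888; equality holds whenever A is normal, though it can also hold for some non-normal A.)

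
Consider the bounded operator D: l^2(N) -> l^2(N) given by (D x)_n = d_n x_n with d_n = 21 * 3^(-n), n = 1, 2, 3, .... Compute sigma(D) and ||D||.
sigma(D) = {21 * 3^(-n) : n ≥ 1} ∪ {0}; ||D|| = 7

A bounded diagonal operator on l^2 with diagonal entries d_n has spectrum equal to the closure of {d_n : n ≥ 1}: every d_n is an eigenvalue (with eigenvector e_n), so {d_n} ⊂ sigma(D); the spectrum is closed, so its closure is too; and for lambda not in the closure, (D - lambda I) has bounded inverse (the diagonal entries 1/(d_n - lambda) are bounded). For our sequence d_n = 21 * 3^(-n), n = 1, 2, 3, ...:
  - {d_n} = {21 * 3^(-n) : n ≥ 1}; the only limit point is 0
  - closure = {21 * 3^(-n) : n ≥ 1} ∪ {0}
For the norm: a diagonal operator has ||D|| = sup_n |d_n|. Here d_n = 21 * 3^(-n) is positive and decreasing, so sup_n |d_n| = d_1 = 21/3 = 7. So ||D|| = 7.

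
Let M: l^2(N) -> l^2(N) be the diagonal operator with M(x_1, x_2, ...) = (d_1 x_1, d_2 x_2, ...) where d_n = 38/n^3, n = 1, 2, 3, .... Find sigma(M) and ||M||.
sigma(M) = {38/n^3 : n ≥ 1} ∪ {0}; ||M|| = 38

A bounded diagonal operator on l^2 with diagonal entries d_n has spectrum equal to the closure of {d_n : n ≥ 1}: every d_n is an eigenvalue (with eigenvector e_n), so {d_n} ⊂ sigma(M); the spectrum is closed, so its closure is too; and for lambda not in the closure, (M - lambda I) has bounded inverse (the diagonal entries 1/(d_n - lambda) are bounded). For our sequence d_n = 38/n^3, n = 1, 2, 3, ...:
  - {d_n} = {38/n^3 : n ≥ 1}; the only limit point is 0
  - closure = {38/n^3 : n ≥ 1} ∪ {0}
For the norm: a diagonal operator has ||M|| = sup_n |d_n|. Here d_n = 38/n^3 is positive and decreasing, so sup_n |d_n| = d_1 = 38. So ||M|| = 38.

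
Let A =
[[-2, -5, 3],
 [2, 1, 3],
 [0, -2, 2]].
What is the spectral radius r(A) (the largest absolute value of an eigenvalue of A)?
r(A) ≈ 3.6048

The eigenvalues of A are the roots of its characteristic polynomial. With M = A (coefficients from the trace, the sum of principal 2x2 minors, and det A):
  p(λ) = det(λ I - M) = λ^3 - λ^2 + 12λ + 8.
No integer candidate from the rational root theorem (±divisors of 8) is a root, so the roots are irrational. The cubic discriminant is Δ = -10192 < 0, so there is one real root and a complex-conjugate pair. p(-1) = -6 and p(0) = 8 have opposite signs, so a root lies in (-1, 0); Newton's method refines it to λ ≈ -0.6156. Dividing out (λ - (-0.6156)) leaves approximately λ^2 - 1.6156λ + 12.9946. For λ^2 - 1.6156λ + 12.9946 the discriminant is -49.3683. It is negative, so the remaining roots are the complex-conjugate pair λ ≈ 0.8078 ± 3.5131i. Their product equals the constant term, so |λ|^2 ≈ 12.9946 and |λ| ≈ 3.6048.
Thus the eigenvalues (to 4 decimals) are -0.6156 (modulus 0.6156); 0.8078 ± 3.5131i (modulus 3.6048). The spectral radius is the largest modulus: r(A) ≈ 3.6048. (Cross-check: r(A) ≤ ||A||_2 ≈ 6.7093; equality holds whenever A is normal, though it can also hold for some non-normal A.)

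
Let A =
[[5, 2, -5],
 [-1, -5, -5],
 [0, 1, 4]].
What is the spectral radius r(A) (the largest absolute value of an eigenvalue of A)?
r(A) ≈ 5.1597

The eigenvalues of A are the roots of its characteristic polynomial. With M = A (coefficients from the trace, the sum of principal 2x2 minors, and det A):
  p(λ) = det(λ I - M) = λ^3 - 4λ^2 - 18λ + 62.
No integer candidate from the rational root theorem (±divisors of 62) is a root, so the roots are irrational. The cubic discriminant is Δ = 20948 > 0, so there are three distinct real roots. p(-5) = -73 and p(-4) = 6 have opposite signs, so a root lies in (-5, -4); Newton's method refines it to λ ≈ -4.0945. p(2) = 18 and p(3) = -1 have opposite signs, so a root lies in (2, 3); Newton's method refines it to λ ≈ 2.9347. p(5) = -3 and p(6) = 26 have opposite signs, so a root lies in (5, 6); Newton's method refines it to λ ≈ 5.1597. Check (Vieta): the three roots sum to 4, matching tr M = 4.
Thus the eigenvalues (to 4 decimals) are -4.0945 (modulus 4.0945); 2.9347 (modulus 2.9347); 5.1597 (modulus 5.1597). The spectral radius is the largest modulus: r(A) ≈ 5.1597. (Cross-check: r(A) ≤ ||A||_2 ≈ 8.8174; equality holds whenever A is normal, though it can also hold for some non-normal A.)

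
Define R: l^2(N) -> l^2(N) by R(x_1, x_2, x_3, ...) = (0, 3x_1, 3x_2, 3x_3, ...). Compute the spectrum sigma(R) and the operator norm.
sigma(R) = closed disk {z in C : |z| ≤ 3}; ||R|| = 3

Note R = 3·U where U is the unit right shift (U x)_k = x_{k-1} (with x_0 := 0); so ||R|| = 3||U|| and sigma(R) = 3·sigma(U). ||R x||^2 = sum_{k≥1} |3x_k|^2 = 9||x||^2, so ||R|| = 3 and sigma(R) ⊂ {|z| ≤ 3}. For any |lambda| < 3, the equation (R - lambda I) x = 0 forces x_1 = 0, then 3x_k = lambda x_{k+1} ⇒ x = 0, so R has no eigenvalues. But (R - lambda I) is not surjective for |lambda| < 3: solving (R - lambda I) x = e_1 would require x_n proportional to (lambda/3)^(-n), which is not in l^2. So every |lambda| < 3 lies in the residual spectrum. The boundary |lambda| = 3 is in the approximate point spectrum (the spectrum is closed). Hence sigma(R) is the closed disk of radius 3.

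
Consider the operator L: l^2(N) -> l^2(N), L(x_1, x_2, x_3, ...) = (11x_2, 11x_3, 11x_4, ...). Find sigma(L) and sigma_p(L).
sigma(L) = closed disk {z in C : |z| ≤ 11}; sigma_p(L) = open disk {z in C : |z| < 11}

Note L = 11·V where V is the unit left shift (V x)_k = x_{k+1}; so sigma(L) = 11·sigma(V) and ||L|| = 11||V||. ||L x||^2 = 121sum_{k≥2} |x_k|^2 ≤ 121||x||^2, with equality on {x : x_1 = 0}, so ||L|| = 11. For any lambda with |lambda| < 11, set r = lambda/11 (|r| < 1); the vector x = (1, r, r^2, ...) is in l^2 and satisfies L x = 11(r, r^2, ...) = lambda x, so lambda is an eigenvalue. On the boundary |lambda| = 11 the geometric series diverges, so no l^2 eigenvector exists, but these lambda lie in the approximate point spectrum. Hence sigma(L) is the closed disk of radius 11 and sigma_p(L) is the open disk.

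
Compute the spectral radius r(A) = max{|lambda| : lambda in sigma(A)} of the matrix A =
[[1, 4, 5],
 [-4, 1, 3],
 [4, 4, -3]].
r(A) ≈ 6.6983

The eigenvalues of A are the roots of its characteristic polynomial. With M = A (coefficients from the trace, the sum of principal 2x2 minors, and det A):
  p(λ) = det(λ I - M) = λ^3 + λ^2 - 21λ + 115.
No integer candidate from the rational root theorem (±divisors of 115) is a root, so the roots are irrational. The cubic discriminant is Δ = -363520 < 0, so there is one real root and a complex-conjugate pair. p(-7) = -32 and p(-6) = 61 have opposite signs, so a root lies in (-7, -6); Newton's method refines it to λ ≈ -6.6983. Dividing out (λ - (-6.6983)) leaves approximately λ^2 - 5.6983λ + 17.1686. For λ^2 - 5.6983λ + 17.1686 the discriminant is -36.2041. It is negative, so the remaining roots are the complex-conjugate pair λ ≈ 2.8491 ± 3.0085i. Their product equals the constant term, so |λ|^2 ≈ 17.1686 and |λ| ≈ 4.1435.
Thus the eigenvalues (to 4 decimals) are -6.6983 (modulus 6.6983); 2.8491 ± 3.0085i (modulus 4.1435). The spectral radius is the largest modulus: r(A) ≈ 6.6983. (Cross-check: r(A) ≤ ||A||_2 ≈ 7.5974; equality holds whenever A is normal, though it can also hold for some non-normal A.)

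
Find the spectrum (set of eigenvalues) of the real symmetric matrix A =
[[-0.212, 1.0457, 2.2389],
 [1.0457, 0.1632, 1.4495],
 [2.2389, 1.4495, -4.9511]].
sigma(A) ≈ {-6, -1, 2}

A is real symmetric, so its spectrum consists of real eigenvalues. Expanding the characteristic polynomial of the displayed matrix gives
  det(λ I - A) = p(λ) = λ^3 + (5)λ^2 + (-8)λ + (-12).
Solving p(λ) = 0 yields eigenvalues ≈ -6, -1, 2. (A is shown rounded to 4 decimals, so these recover the underlying integer eigenvalues to within that precision.)
Verification: the trace of A = -5 equals the sum of eigenvalues -5, and det(A) ≈ 11.9998 matches the eigenvalue product 12.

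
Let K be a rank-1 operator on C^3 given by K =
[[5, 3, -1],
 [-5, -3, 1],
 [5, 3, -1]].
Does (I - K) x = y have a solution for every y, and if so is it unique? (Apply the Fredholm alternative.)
(I - K) is singular (det(I - K) = 0, i.e. 1 ∈ sigma(K)). (I - K) x = y is solvable iff y ⊥ ker((I - K)^*) = span{(5, 3, -1)}, i.e. iff 5y_1 + 3y_2 - y_3 = 0. When solvable, the solutions are x = y + c·(1, -1, 1), c arbitrary (ker(I - K) = span{(1, -1, 1)}, dimension 1).

K has rank 1, so it is an outer product K = u v^T: every row of K is a multiple of one row vector. Reading off the entries, u = (1, -1, 1) and v = (5, 3, -1) (row i of K equals u_i·v^T). A rank-one matrix u v^T satisfies K u = u (v·u) and kills the (2)-dimensional subspace v^⊥, so its characteristic polynomial is lambda^2 (lambda - v·u) with v·u = tr K = 1. Hence the eigenvalues of I - K are 1 (multiplicity 2) and 1 - (1) = 0, so det(I - K) = 0. (Direct check: I - K =
[[-4, -3, 1],
 [5, 4, -1],
 [-5, -3, 2]]
has determinant 0.) So 1 is an eigenvalue of K and (I - K) is not invertible. The finite-dimensional Fredholm alternative says: either (I - K) is invertible, or ker(I - K) ≠ {0} and then range(I - K) = ker((I - K)^*)^⊥, with dim ker(I - K) = dim ker((I - K)^*). We are in the second case, so we need both kernels. Kernel of I - K: (I - K) u = u - u (v·u) = u - u = 0, so ker(I - K) = span{u} = span{(1, -1, 1)} (it is exactly 1-dimensional because rank(I - K) = 2). Kernel of the adjoint: K is real, so (I - K)^* = I - K^T = I - v u^T, and (I - v u^T) v = v - v (u·v) = 0; hence ker((I - K)^*) = span{v} = span{(5, 3, -1)}. Therefore (I - K) x = y is solvable iff <y, v> = 0, i.e. iff 5y_1 + 3y_2 - y_3 = 0. When this holds, K y = u (v·y) = 0, so (I - K) y = y and x = y is a particular solution; the full solution set is the line x = y + c·u = y + c·(1, -1, 1), c ∈ C.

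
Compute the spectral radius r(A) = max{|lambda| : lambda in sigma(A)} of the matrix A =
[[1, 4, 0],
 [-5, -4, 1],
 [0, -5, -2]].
r(A) ≈ 4.7361

The eigenvalues of A are the roots of its characteristic polynomial. With M = A (coefficients from the trace, the sum of principal 2x2 minors, and det A):
  p(λ) = det(λ I - M) = λ^3 + 5λ^2 + 27λ + 27.
No integer candidate from the rational root theorem (±divisors of 27) is a root, so the roots are irrational. The cubic discriminant is Δ = -28080 < 0, so there is one real root and a complex-conjugate pair. p(-2) = -15 and p(-1) = 4 have opposite signs, so a root lies in (-2, -1); Newton's method refines it to λ ≈ -1.2037. Dividing out (λ - (-1.2037)) leaves approximately λ^2 + 3.7963λ + 22.4303. For λ^2 + 3.7963λ + 22.4303 the discriminant is -75.3096. It is negative, so the remaining roots are the complex-conjugate pair λ ≈ -1.8981 ± 4.3391i. Their product equals the constant term, so |λ|^2 ≈ 22.4303 and |λ| ≈ 4.7361.
Thus the eigenvalues (to 4 decimals) are -1.2037 (modulus 1.2037); -1.8981 ± 4.3391i (modulus 4.7361). The spectral radius is the largest modulus: r(A) ≈ 4.7361. (Cross-check: r(A) ≤ ||A||_2 ≈ 8.3785; equality holds whenever A is normal, though it can also hold for some non-normal A.)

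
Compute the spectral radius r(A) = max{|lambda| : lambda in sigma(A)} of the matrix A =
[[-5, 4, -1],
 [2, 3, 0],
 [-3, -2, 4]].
r(A) ≈ 6.1292

The eigenvalues of A are the roots of its characteristic polynomial. With M = A (coefficients from the trace, the sum of principal 2x2 minors, and det A):
  p(λ) = det(λ I - M) = λ^3 - 2λ^2 - 34λ + 97.
No integer candidate from the rational root theorem (±divisors of 97) is a root, so the roots are irrational. The cubic discriminant is Δ = 29629 > 0, so there are three distinct real roots. p(-7) = -106 and p(-6) = 13 have opposite signs, so a root lies in (-7, -6); Newton's method refines it to λ ≈ -6.1292. p(3) = 4 and p(4) = -7 have opposite signs, so a root lies in (3, 4); Newton's method refines it to λ ≈ 3.2308. p(4) = -7 and p(5) = 2 have opposite signs, so a root lies in (4, 5); Newton's method refines it to λ ≈ 4.8984. Check (Vieta): the three roots sum to 2, matching tr M = 2.
Thus the eigenvalues (to 4 decimals) are -6.1292 (modulus 6.1292); 3.2308 (modulus 3.2308); 4.8984 (modulus 4.8984). The spectral radius is the largest modulus: r(A) ≈ 6.1292. (Cross-check: r(A) ≤ ||A||_2 ≈ 6.5329; equality holds whenever A is normal, though it can also hold for some non-normal A.)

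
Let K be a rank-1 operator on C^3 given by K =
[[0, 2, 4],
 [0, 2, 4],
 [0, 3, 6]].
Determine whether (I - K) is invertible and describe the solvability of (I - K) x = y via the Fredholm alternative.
(I - K) is invertible (det(I - K) = -7 ≠ 0), so for every y in C^3 the equation (I - K) x = y has a unique solution.

K has rank 1, so it is an outer product K = u v^T: every row of K is a multiple of one row vector. Reading off the entries, u = (2, 2, 3) and v = (0, 1, 2) (row i of K equals u_i·v^T). A rank-one matrix u v^T satisfies K u = u (v·u) and kills the (2)-dimensional subspace v^⊥, so its characteristic polynomial is lambda^2 (lambda - v·u) with v·u = tr K = 8. Hence the eigenvalues of I - K are 1 (multiplicity 2) and 1 - (8) = -7, so det(I - K) = -7. (Direct check: I - K =
[[1, -2, -4],
 [0, -1, -4],
 [0, -3, -5]]
has determinant -7.) The finite-dimensional Fredholm alternative says: either (I - K) is invertible, or ker(I - K) ≠ {0} and then range(I - K) = ker((I - K)^*)^⊥, with dim ker(I - K) = dim ker((I - K)^*). Since det(I - K) ≠ 0, 1 is not an eigenvalue of K and ker(I - K) = {0}, so we are in the first case: for every y there is a unique x = (I - K)^(-1) y. Explicitly, by the Sherman–Morrison formula, (I - u v^T)^(-1) = I + u v^T/(1 - v·u), i.e. (I - K)^(-1) = I + K/(-7).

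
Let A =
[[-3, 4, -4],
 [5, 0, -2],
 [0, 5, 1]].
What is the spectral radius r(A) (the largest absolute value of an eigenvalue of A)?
r(A) ≈ 6.962

The eigenvalues of A are the roots of its characteristic polynomial. With M = A (coefficients from the trace, the sum of principal 2x2 minors, and det A):
  p(λ) = det(λ I - M) = λ^3 + 2λ^2 - 13λ + 150.
No integer candidate from the rational root theorem (±divisors of 150) is a root, so the roots are irrational. The cubic discriminant is Δ = -673036 < 0, so there is one real root and a complex-conjugate pair. p(-7) = -4 and p(-6) = 84 have opposite signs, so a root lies in (-7, -6); Newton's method refines it to λ ≈ -6.962. Dividing out (λ - (-6.962)) leaves approximately λ^2 - 4.962λ + 21.5455. For λ^2 - 4.962λ + 21.5455 the discriminant is -61.5606. It is negative, so the remaining roots are the complex-conjugate pair λ ≈ 2.481 ± 3.923i. Their product equals the constant term, so |λ|^2 ≈ 21.5455 and |λ| ≈ 4.6417.
Thus the eigenvalues (to 4 decimals) are -6.962 (modulus 6.962); 2.481 ± 3.923i (modulus 4.6417). The spectral radius is the largest modulus: r(A) ≈ 6.962. (Cross-check: r(A) ≤ ||A||_2 ≈ 7.2934; equality holds whenever A is normal, though it can also hold for some non-normal A.)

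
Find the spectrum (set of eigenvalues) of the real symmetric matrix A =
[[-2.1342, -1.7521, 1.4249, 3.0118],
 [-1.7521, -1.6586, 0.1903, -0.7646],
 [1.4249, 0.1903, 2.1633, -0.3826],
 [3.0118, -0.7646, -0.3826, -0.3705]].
sigma(A) ≈ {-5, -2, 2, 3}

A is real symmetric, so its spectrum consists of real eigenvalues. Expanding the characteristic polynomial of the displayed matrix gives
  det(λ I - A) = p(λ) = λ^4 + (2)λ^3 + (-19)λ^2 + (-8)λ + (59.9988).
Solving p(λ) = 0 yields eigenvalues ≈ -5, -2, 2, 3. (A is shown rounded to 4 decimals, so these recover the underlying integer eigenvalues to within that precision.)
Verification: the trace of A = -2 equals the sum of eigenvalues -2, and det(A) ≈ 59.9988 matches the eigenvalue product 60.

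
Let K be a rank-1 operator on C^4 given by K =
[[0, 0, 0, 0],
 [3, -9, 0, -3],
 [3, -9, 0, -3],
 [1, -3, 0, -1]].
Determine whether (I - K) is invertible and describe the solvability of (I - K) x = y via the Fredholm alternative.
(I - K) is invertible (det(I - K) = 11 ≠ 0), so for every y in C^4 the equation (I - K) x = y has a unique solution.

K has rank 1, so it is an outer product K = u v^T: every row of K is a multiple of one row vector. Reading off the entries, u = (0, -3, -3, -1) and v = (-1, 3, 0, 1) (row i of K equals u_i·v^T). A rank-one matrix u v^T satisfies K u = u (v·u) and kills the (3)-dimensional subspace v^⊥, so its characteristic polynomial is lambda^3 (lambda - v·u) with v·u = tr K = -10. Hence the eigenvalues of I - K are 1 (multiplicity 3) and 1 - (-10) = 11, so det(I - K) = 11. (Direct check: I - K =
[[1, 0, 0, 0],
 [-3, 10, 0, 3],
 [-3, 9, 1, 3],
 [-1, 3, 0, 2]]
has determinant 11.) The finite-dimensional Fredholm alternative says: either (I - K) is invertible, or ker(I - K) ≠ {0} and then range(I - K) = ker((I - K)^*)^⊥, with dim ker(I - K) = dim ker((I - K)^*). Since det(I - K) ≠ 0, 1 is not an eigenvalue of K and ker(I - K) = {0}, so we are in the first case: for every y there is a unique x = (I - K)^(-1) y. Explicitly, by the Sherman–Morrison formula, (I - u v^T)^(-1) = I + u v^T/(1 - v·u), i.e. (I - K)^(-1) = I + K/(11).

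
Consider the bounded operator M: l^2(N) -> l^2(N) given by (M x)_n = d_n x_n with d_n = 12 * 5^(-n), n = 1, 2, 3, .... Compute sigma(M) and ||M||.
sigma(M) = {12 * 5^(-n) : n ≥ 1} ∪ {0}; ||M|| = 12/5

A bounded diagonal operator on l^2 with diagonal entries d_n has spectrum equal to the closure of {d_n : n ≥ 1}: every d_n is an eigenvalue (with eigenvector e_n), so {d_n} ⊂ sigma(M); the spectrum is closed, so its closure is too; and for lambda not in the closure, (M - lambda I) has bounded inverse (the diagonal entries 1/(d_n - lambda) are bounded). For our sequence d_n = 12 * 5^(-n), n = 1, 2, 3, ...:
  - {d_n} = {12 * 5^(-n) : n ≥ 1}; the only limit point is 0
  - closure = {12 * 5^(-n) : n ≥ 1} ∪ {0}
For the norm: a diagonal operator has ||M|| = sup_n |d_n|. Here d_n = 12 * 5^(-n) is positive and decreasing, so sup_n |d_n| = d_1 = 12/5. So ||M|| = 12/5.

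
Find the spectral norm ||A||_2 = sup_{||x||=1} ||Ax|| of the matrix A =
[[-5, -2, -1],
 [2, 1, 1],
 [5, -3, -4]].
||A||_2 ≈ 7.7164 (= sqrt(largest eigenvalue of A^T A))

||A||_2 = sigma_max(A) = sqrt(lambda_max(A^T A)). Form the symmetric matrix M = A^T A =
[[54, -3, -13],
 [-3, 14, 15],
 [-13, 15, 18]].
Its characteristic polynomial (trace, sum of principal 2x2 minors, determinant of M give the coefficients) is
  p(λ) = det(λ I - M) = λ^3 - 86λ^2 + 1577λ - 100.
No integer candidate from the rational root theorem (±divisors of 100) is a root, so the roots are irrational. The cubic discriminant is Δ = 2695205952 > 0, so there are three distinct real roots. p(0) = -100 and p(1) = 1392 have opposite signs, so a root lies in (0, 1); Newton's method refines it to λ ≈ 0.0636. p(26) = 342 and p(27) = -532 have opposite signs, so a root lies in (26, 27); Newton's method refines it to λ ≈ 26.3931. p(59) = -1044 and p(60) = 920 have opposite signs, so a root lies in (59, 60); Newton's method refines it to λ ≈ 59.5433. Check (Vieta): the three roots sum to 86, matching tr M = 86.
So the eigenvalues of A^T A are ≈ 0.0636, 26.3931, 59.5433 (all ≥ 0, as they must be for A^T A). The largest is λ_max ≈ 59.5433, hence ||A||_2 = sqrt(λ_max) ≈ 7.7164.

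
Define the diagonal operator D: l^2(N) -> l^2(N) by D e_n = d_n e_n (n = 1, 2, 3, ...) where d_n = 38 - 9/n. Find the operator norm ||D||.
||D|| = 38

For a diagonal operator on l^2 with entries d_n, ||D|| = sup_n |d_n|. Here d_1 = 29, d_2 = 67/2, ..., and d_n = 38 - 9/n increases monotonically toward 38. All terms lie in [29, 38), so |d_n| = d_n and the supremum is the limit 38, which is not attained by any individual d_n. Hence ||D|| = 38.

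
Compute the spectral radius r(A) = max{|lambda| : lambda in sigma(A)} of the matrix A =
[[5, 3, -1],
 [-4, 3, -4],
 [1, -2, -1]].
r(A) ≈ 5.8956

The eigenvalues of A are the roots of its characteristic polynomial. With M = A (coefficients from the trace, the sum of principal 2x2 minors, and det A):
  p(λ) = det(λ I - M) = λ^3 - 7λ^2 + 12λ + 84.
No integer candidate from the rational root theorem (±divisors of 84) is a root, so the roots are irrational. The cubic discriminant is Δ = -202128 < 0, so there is one real root and a complex-conjugate pair. p(-3) = -42 and p(-2) = 24 have opposite signs, so a root lies in (-3, -2); Newton's method refines it to λ ≈ -2.4167. Dividing out (λ - (-2.4167)) leaves approximately λ^2 - 9.4167λ + 34.7577. For λ^2 - 9.4167λ + 34.7577 the discriminant is -50.356. It is negative, so the remaining roots are the complex-conjugate pair λ ≈ 4.7084 ± 3.5481i. Their product equals the constant term, so |λ|^2 ≈ 34.7577 and |λ| ≈ 5.8956.
Thus the eigenvalues (to 4 decimals) are -2.4167 (modulus 2.4167); 4.7084 ± 3.5481i (modulus 5.8956). The spectral radius is the largest modulus: r(A) ≈ 5.8956. (Cross-check: r(A) ≤ ||A||_2 ≈ 6.8007; equality holds whenever A is normal, though it can also hold for some non-normal A.)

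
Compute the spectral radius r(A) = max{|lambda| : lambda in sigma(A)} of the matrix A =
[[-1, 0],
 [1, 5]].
r(A) = 5

The eigenvalues of A are the roots of its characteristic polynomial. With M = A (coefficients from the trace and determinant):
  p(λ) = det(λ I - M) = λ^2 - 4λ - 5.
For λ^2 - 4λ - 5 the discriminant is 36. It is a perfect square (6^2), so the roots are rational: λ = (4 ± 6)/2 = 5, -1.
Thus the eigenvalues (to 4 decimals) are 5 (modulus 5); -1 (modulus 1). The spectral radius is the largest modulus: r(A) = 5. (Cross-check: r(A) ≤ ||A||_2 ≈ 5.1029; equality holds whenever A is normal, though it can also hold for some non-normal A.)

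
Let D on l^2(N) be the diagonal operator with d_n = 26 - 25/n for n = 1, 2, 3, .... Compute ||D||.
||D|| = 26

For a diagonal operator on l^2 with entries d_n, ||D|| = sup_n |d_n|. Here d_1 = 1, d_2 = 27/2, ..., and d_n = 26 - 25/n increases monotonically toward 26. All terms lie in [1, 26), so |d_n| = d_n and the supremum is the limit 26, which is not attained by any individual d_n. Hence ||D|| = 26.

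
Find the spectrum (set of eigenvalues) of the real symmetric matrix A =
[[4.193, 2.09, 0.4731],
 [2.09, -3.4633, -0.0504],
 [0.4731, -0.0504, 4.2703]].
sigma(A) ≈ {-4, 4, 5}

A is real symmetric, so its spectrum consists of real eigenvalues. Expanding the characteristic polynomial of the displayed matrix gives
  det(λ I - A) = p(λ) = λ^3 + (-5)λ^2 + (-16)λ + (80).
Solving p(λ) = 0 yields eigenvalues ≈ -4, 4, 5. (A is shown rounded to 4 decimals, so these recover the underlying integer eigenvalues to within that precision.)
Verification: the trace of A = 5 equals the sum of eigenvalues 5, and det(A) ≈ -79.9999 matches the eigenvalue product -80.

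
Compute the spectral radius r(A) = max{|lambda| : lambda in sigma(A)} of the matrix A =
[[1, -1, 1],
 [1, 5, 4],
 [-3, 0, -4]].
r(A) ≈ 5.0732

The eigenvalues of A are the roots of its characteristic polynomial. With M = A (coefficients from the trace, the sum of principal 2x2 minors, and det A):
  p(λ) = det(λ I - M) = λ^3 - 2λ^2 - 15λ - 3.
No integer candidate from the rational root theorem (±divisors of 3) is a root, so the roots are irrational. The cubic discriminant is Δ = 12441 > 0, so there are three distinct real roots. p(-3) = -3 and p(-2) = 11 have opposite signs, so a root lies in (-3, -2); Newton's method refines it to λ ≈ -2.867. p(-1) = 9 and p(0) = -3 have opposite signs, so a root lies in (-1, 0); Newton's method refines it to λ ≈ -0.2063. p(5) = -3 and p(6) = 51 have opposite signs, so a root lies in (5, 6); Newton's method refines it to λ ≈ 5.0732. Check (Vieta): the three roots sum to 2, matching tr M = 2.
Thus the eigenvalues (to 4 decimals) are -2.867 (modulus 2.867); -0.2063 (modulus 0.2063); 5.0732 (modulus 5.0732). The spectral radius is the largest modulus: r(A) ≈ 5.0732. (Cross-check: r(A) ≤ ||A||_2 ≈ 7.3892; equality holds whenever A is normal, though it can also hold for some non-normal A.)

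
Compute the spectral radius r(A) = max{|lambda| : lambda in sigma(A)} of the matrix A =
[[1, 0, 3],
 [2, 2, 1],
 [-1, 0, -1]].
r(A) = 2

The eigenvalues of A are the roots of its characteristic polynomial. With M = A (coefficients from the trace, the sum of principal 2x2 minors, and det A):
  p(λ) = det(λ I - M) = λ^3 - 2λ^2 + 2λ - 4.
By the rational root theorem any rational root is an integer divisor of 4. Testing λ = 2: p(2) = 8 - 8 + 4 - 4 = 0, so λ = 2 is a root. Dividing out (λ - 2) leaves p(λ) = (λ - 2)(λ^2 + 2). For λ^2 + 2 the discriminant is -8. It is negative, so the roots are the complex-conjugate pair λ = 0 ± (sqrt(8)/2) i ≈ 0 ± 1.4142i. For a conjugate pair the product of the roots equals the constant term, so |λ|^2 = 2 and |λ| = sqrt(2) ≈ 1.4142.
Thus the eigenvalues (to 4 decimals) are 0 ± 1.4142i (modulus 1.4142); 2 (modulus 2). The spectral radius is the largest modulus: r(A) = 2. (Cross-check: r(A) ≤ ||A||_2 ≈ 4.033; equality holds whenever A is normal, though it can also hold for some non-normal A.)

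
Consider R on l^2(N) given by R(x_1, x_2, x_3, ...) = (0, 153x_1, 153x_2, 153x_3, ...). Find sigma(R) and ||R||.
sigma(R) = closed disk {z in C : |z| ≤ 153}; ||R|| = 153

Note R = 153·U where U is the unit right shift (U x)_k = x_{k-1} (with x_0 := 0); so ||R|| = 153||U|| and sigma(R) = 153·sigma(U). ||R x||^2 = sum_{k≥1} |153x_k|^2 = 23409||x||^2, so ||R|| = 153 and sigma(R) ⊂ {|z| ≤ 153}. For any |lambda| < 153, the equation (R - lambda I) x = 0 forces x_1 = 0, then 153x_k = lambda x_{k+1} ⇒ x = 0, so R has no eigenvalues. But (R - lambda I) is not surjective for |lambda| < 153: solving (R - lambda I) x = e_1 would require x_n proportional to (lambda/153)^(-n), which is not in l^2. So every |lambda| < 153 lies in the residual spectrum. The boundary |lambda| = 153 is in the approximate point spectrum (the spectrum is closed). Hence sigma(R) is the closed disk of radius 153.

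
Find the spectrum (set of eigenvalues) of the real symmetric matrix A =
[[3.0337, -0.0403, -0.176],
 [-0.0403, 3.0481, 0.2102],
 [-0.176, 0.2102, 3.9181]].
sigma(A) ≈ {3, 4} (3 with multiplicity 2)

A is real symmetric, so its spectrum consists of real eigenvalues. Expanding the characteristic polynomial of the displayed matrix gives
  det(λ I - A) = p(λ) = λ^3 + (-10)λ^2 + (33)λ + (-35.9989).
Solving p(λ) = 0 yields eigenvalues ≈ 3, 3, 4. (A is shown rounded to 4 decimals, so these recover the underlying integer eigenvalues to within that precision.)
Verification: the trace of A = 10 equals the sum of eigenvalues 10, and det(A) ≈ 35.9989 matches the eigenvalue product 36.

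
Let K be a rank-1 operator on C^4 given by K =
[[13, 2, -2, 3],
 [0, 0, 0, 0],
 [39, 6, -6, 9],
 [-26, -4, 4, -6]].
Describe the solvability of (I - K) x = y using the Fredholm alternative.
(I - K) is singular (det(I - K) = 0, i.e. 1 ∈ sigma(K)). (I - K) x = y is solvable iff y ⊥ ker((I - K)^*) = span{(13, 2, -2, 3)}, i.e. iff 13y_1 + 2y_2 - 2y_3 + 3y_4 = 0. When solvable, the solutions are x = y + c·(1, 0, 3, -2), c arbitrary (ker(I - K) = span{(1, 0, 3, -2)}, dimension 1).

K has rank 1, so it is an outer product K = u v^T: every row of K is a multiple of one row vector. Reading off the entries, u = (1, 0, 3, -2) and v = (13, 2, -2, 3) (row i of K equals u_i·v^T). A rank-one matrix u v^T satisfies K u = u (v·u) and kills the (3)-dimensional subspace v^⊥, so its characteristic polynomial is lambda^3 (lambda - v·u) with v·u = tr K = 1. Hence the eigenvalues of I - K are 1 (multiplicity 3) and 1 - (1) = 0, so det(I - K) = 0. (Direct check: I - K =
[[-12, -2, 2, -3],
 [0, 1, 0, 0],
 [-39, -6, 7, -9],
 [26, 4, -4, 7]]
has determinant 0.) So 1 is an eigenvalue of K and (I - K) is not invertible. The finite-dimensional Fredholm alternative says: either (I - K) is invertible, or ker(I - K) ≠ {0} and then range(I - K) = ker((I - K)^*)^⊥, with dim ker(I - K) = dim ker((I - K)^*). We are in the second case, so we need both kernels. Kernel of I - K: (I - K) u = u - u (v·u) = u - u = 0, so ker(I - K) = span{u} = span{(1, 0, 3, -2)} (it is exactly 1-dimensional because rank(I - K) = 3). Kernel of the adjoint: K is real, so (I - K)^* = I - K^T = I - v u^T, and (I - v u^T) v = v - v (u·v) = 0; hence ker((I - K)^*) = span{v} = span{(13, 2, -2, 3)}. Therefore (I - K) x = y is solvable iff <y, v> = 0, i.e. iff 13y_1 + 2y_2 - 2y_3 + 3y_4 = 0. When this holds, K y = u (v·y) = 0, so (I - K) y = y and x = y is a particular solution; the full solution set is the line x = y + c·u = y + c·(1, 0, 3, -2), c ∈ C.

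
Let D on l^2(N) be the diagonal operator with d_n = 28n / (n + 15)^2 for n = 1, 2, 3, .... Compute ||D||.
||D|| = 7/15 (attained at n = 15)

For D diagonal, ||D|| = sup_n |d_n|. Treat f(x) = 28x / (x + 15)^2 for real x > 0. By the quotient rule, f'(x) = 28(15 - x)/(x + 15)^3, which is positive for x < 15 and negative for x > 15. So f has a unique maximum at x = 15, and since 15 is a positive integer, the supremum over n ≥ 1 is attained at n = 15: d_15 = 28·15/(15 + 15)^2 = 28·15/900 = 7/15. Hence ||D|| = 7/15.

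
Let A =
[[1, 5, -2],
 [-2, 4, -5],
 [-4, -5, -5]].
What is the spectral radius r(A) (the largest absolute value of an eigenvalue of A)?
r(A) ≈ 7.1138

The eigenvalues of A are the roots of its characteristic polynomial. With M = A (coefficients from the trace, the sum of principal 2x2 minors, and det A):
  p(λ) = det(λ I - M) = λ^3 - 44λ + 47.
No integer candidate from the rational root theorem (±divisors of 47) is a root, so the roots are irrational. The cubic discriminant is Δ = 281093 > 0, so there are three distinct real roots. p(-8) = -113 and p(-7) = 12 have opposite signs, so a root lies in (-8, -7); Newton's method refines it to λ ≈ -7.1138. p(1) = 4 and p(2) = -33 have opposite signs, so a root lies in (1, 2); Newton's method refines it to λ ≈ 1.0983. p(6) = -1 and p(7) = 82 have opposite signs, so a root lies in (6, 7); Newton's method refines it to λ ≈ 6.0156. Check (Vieta): the three roots sum to 0, matching tr M = 0.
Thus the eigenvalues (to 4 decimals) are -7.1138 (modulus 7.1138); 1.0983 (modulus 1.0983); 6.0156 (modulus 6.0156). The spectral radius is the largest modulus: r(A) ≈ 7.1138. (Cross-check: r(A) ≤ ||A||_2 ≈ 8.6164; equality holds whenever A is normal, though it can also hold for some non-normal A.)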